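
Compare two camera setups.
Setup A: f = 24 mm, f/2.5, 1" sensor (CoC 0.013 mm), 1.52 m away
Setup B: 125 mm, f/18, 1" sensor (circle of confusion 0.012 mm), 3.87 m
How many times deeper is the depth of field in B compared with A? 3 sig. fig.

Setup A: H = 24²/(2.5×0.013) + 24 ≈ 17747.1 mm; DoF = Df − Dn = 1660.13 − 1401.68 ≈ 258.45 mm.
Setup B: H = 125²/(18×0.012) + 125 ≈ 72463.0 mm; DoF = Df − Dn = 4081.29 − 3679.51 ≈ 401.78 mm.
Ratio = 401.78 / 258.45 ≈ 1.55.

1.55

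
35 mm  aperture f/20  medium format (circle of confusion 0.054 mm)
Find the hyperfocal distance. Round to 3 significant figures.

1.17 m

Hyperfocal distance H = f²/(N·c) + f = 35²/(20 × 0.054) + 35 = 1225/1.08 + 35 ≈ 1169.3 mm ≈ 1.17 m.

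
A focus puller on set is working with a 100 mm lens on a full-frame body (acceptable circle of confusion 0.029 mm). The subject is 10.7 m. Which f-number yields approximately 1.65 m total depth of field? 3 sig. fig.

f/2.49

Write h = H − f = f²/(N·c). The thin-lens limits are Dn = s·h/(h + (s−f)) and Df = s·h/(h − (s−f)), so DoF = Df − Dn = 2·s·(s−f)·h / (h² − (s−f)²).
That is a quadratic in h: DoF·h² − 2·s·(s−f)·h − DoF·(s−f)² = 0 ⇒ h = (s−f)·(s + √(s² + DoF²)) / DoF = 10600 × (10700 + √(10700² + 1650²)) / 1650 = 10600 × (10700 + 10826.5) / 1650 ≈ 138291 mm.
Then N = f²/(c·h) = 100² / (0.029 × 138291) = 10000 / 4010.4 ≈ 2.49.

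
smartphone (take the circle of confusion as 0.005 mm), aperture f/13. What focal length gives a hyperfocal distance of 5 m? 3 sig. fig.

From H = f²/(N·c) + f, with f ≪ H: f ≈ √(H·N·c) = √(5000 × 13 × 0.005) = √325.00 ≈ 18.03 mm.
The +f correction barely moves this — solving exactly, f² + N·c·f − N·c·H = 0 ⇒ f = (−N·c + √((N·c)² + 4·N·c·H))/2 = (−0.065 + √1300.0)/2 ≈ 17.995 mm, so f ≈ 18.0 mm.

18.0 mm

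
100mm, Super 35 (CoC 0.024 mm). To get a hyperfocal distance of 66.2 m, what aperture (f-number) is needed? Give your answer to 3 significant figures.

f/6.30

Rearrange H = f²/(N·c) + f for N: N = f² / ((H − f)·c).
N = 100² / ((66200 − 100) × 0.024) = 10000 / 1586 ≈ 6.30.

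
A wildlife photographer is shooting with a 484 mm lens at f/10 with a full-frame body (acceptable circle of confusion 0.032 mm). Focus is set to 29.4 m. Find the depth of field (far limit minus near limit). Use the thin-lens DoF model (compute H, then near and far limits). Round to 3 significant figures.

Hyperfocal distance H = f²/(N·c) + f = 484²/(10 × 0.032) + 484 = 234256/0.32 + 484 ≈ 732534.0 mm ≈ 732.5 m.
Near limit Dn = s·(H − f)/(H + s − 2f) = 29400 × (732534.0 − 484) / (732534.0 + 29400 − 2 × 484) = 29400 × 732050.0 / 760966.0 ≈ 28282.8 mm.
Far limit Df = s·(H − f)/(H − s) = 29400 × (732534.0 − 484) / (732534.0 − 29400) = 29400 × 732050.0 / 703134.0 ≈ 30609.1 mm.
Depth of field = Df − Dn = 30609.1 − 28282.8 ≈ 2326.3 mm ≈ 2.33 m.

2.33 m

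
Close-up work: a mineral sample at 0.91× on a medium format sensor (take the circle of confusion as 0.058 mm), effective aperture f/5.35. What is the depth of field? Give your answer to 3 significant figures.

At magnification m, DoF ≈ 2·N_eff·c/m² = 2 × 5.35 × 0.058 / 0.91² = 0.6206 / 0.8281 ≈ 0.749 mm.

0.749 mm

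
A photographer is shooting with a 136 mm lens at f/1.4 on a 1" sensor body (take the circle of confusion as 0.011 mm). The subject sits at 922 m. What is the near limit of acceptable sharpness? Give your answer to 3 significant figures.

522 m

Hyperfocal distance H = f²/(N·c) + f = 136²/(1.4 × 0.011) + 136 = 18496/0.0154 + 136 ≈ 1201175.0 mm ≈ 1201 m.
Near limit Dn = s·(H − f)/(H + s − 2f) = 922000 × (1201175.0 − 136) / (1201175.0 + 922000 − 2 × 136) = 922000 × 1201039.0 / 2122903.0 ≈ 521624 mm ≈ 522 m.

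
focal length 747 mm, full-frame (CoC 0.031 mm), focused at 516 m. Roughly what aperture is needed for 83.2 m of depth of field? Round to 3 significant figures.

f/2.80

Write h = H − f = f²/(N·c). The thin-lens limits are Dn = s·h/(h + (s−f)) and Df = s·h/(h − (s−f)), so DoF = Df − Dn = 2·s·(s−f)·h / (h² − (s−f)²).
That is a quadratic in h: DoF·h² − 2·s·(s−f)·h − DoF·(s−f)² = 0 ⇒ h = (s−f)·(s + √(s² + DoF²)) / DoF = 515253 × (516000 + √(516000² + 83200²)) / 83200 = 515253 × (516000 + 522665) / 83200 ≈ 6432392 mm.
Then N = f²/(c·h) = 747² / (0.031 × 6432392) = 558009 / 199404 ≈ 2.80.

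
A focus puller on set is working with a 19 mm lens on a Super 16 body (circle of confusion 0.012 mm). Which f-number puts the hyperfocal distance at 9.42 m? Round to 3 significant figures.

Rearrange H = f²/(N·c) + f for N: N = f² / ((H − f)·c).
N = 19² / ((9420 − 19) × 0.012) = 361 / 112.8 ≈ 3.20.

f/3.20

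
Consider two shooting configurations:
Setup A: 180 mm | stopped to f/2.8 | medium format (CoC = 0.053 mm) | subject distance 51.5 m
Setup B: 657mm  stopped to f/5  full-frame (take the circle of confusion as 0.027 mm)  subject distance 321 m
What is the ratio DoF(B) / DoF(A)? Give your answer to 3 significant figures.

2.54

Setup A: H = 180²/(2.8×0.053) + 180 ≈ 218508.8 mm; DoF = Df − Dn = 67325 − 41698 ≈ 25627 mm.
Setup B: H = 657²/(5×0.027) + 657 ≈ 3198057.0 mm; DoF = Df − Dn = 356741 − 291768 ≈ 64973 mm.
Ratio = 64973 / 25627 ≈ 2.54.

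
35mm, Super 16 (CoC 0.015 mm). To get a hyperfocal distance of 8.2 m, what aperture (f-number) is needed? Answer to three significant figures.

f/10

Rearrange H = f²/(N·c) + f for N: N = f² / ((H − f)·c).
N = 35² / ((8200 − 35) × 0.015) = 1225 / 122.5 ≈ 10.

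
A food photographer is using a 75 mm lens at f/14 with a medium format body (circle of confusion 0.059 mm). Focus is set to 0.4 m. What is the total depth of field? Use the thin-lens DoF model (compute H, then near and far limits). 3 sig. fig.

Hyperfocal distance H = f²/(N·c) + f = 75²/(14 × 0.059) + 75 = 5625/0.826 + 75 ≈ 6884.9 mm ≈ 6.885 m.
Near limit Dn = s·(H − f)/(H + s − 2f) = 400 × (6884.9 − 75) / (6884.9 + 400 − 2 × 75) = 400 × 6809.9 / 7134.9 ≈ 381.780 mm.
Far limit Df = s·(H − f)/(H − s) = 400 × (6884.9 − 75) / (6884.9 − 400) = 400 × 6809.9 / 6484.9 ≈ 420.046 mm.
Depth of field = Df − Dn = 420.046 − 381.780 ≈ 38.266 mm.

38.3 mm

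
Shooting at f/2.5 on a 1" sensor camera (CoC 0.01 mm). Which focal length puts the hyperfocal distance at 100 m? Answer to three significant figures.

50.0 mm

From H = f²/(N·c) + f, with f ≪ H: f ≈ √(H·N·c) = √(100000 × 2.5 × 0.01) = √2500.0 ≈ 50.00 mm.
The +f correction barely moves this — solving exactly, f² + N·c·f − N·c·H = 0 ⇒ f = (−N·c + √((N·c)² + 4·N·c·H))/2 = (−0.025 + √10000)/2 ≈ 49.988 mm, so f ≈ 50.0 mm.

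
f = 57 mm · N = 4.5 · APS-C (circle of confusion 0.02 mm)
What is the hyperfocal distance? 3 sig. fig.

Hyperfocal distance H = f²/(N·c) + f = 57²/(4.5 × 0.02) + 57 = 3249/0.09 + 57 ≈ 36157.0 mm ≈ 36.2 m.

36.2 m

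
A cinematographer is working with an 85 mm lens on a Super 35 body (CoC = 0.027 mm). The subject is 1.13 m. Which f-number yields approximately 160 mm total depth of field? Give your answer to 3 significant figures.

f/18

Write h = H − f = f²/(N·c). The thin-lens limits are Dn = s·h/(h + (s−f)) and Df = s·h/(h − (s−f)), so DoF = Df − Dn = 2·s·(s−f)·h / (h² − (s−f)²).
That is a quadratic in h: DoF·h² − 2·s·(s−f)·h − DoF·(s−f)² = 0 ⇒ h = (s−f)·(s + √(s² + DoF²)) / DoF = 1045 × (1130 + √(1130² + 160²)) / 160 = 1045 × (1130 + 1141.27) / 160 ≈ 14834 mm.
Then N = f²/(c·h) = 85² / (0.027 × 14834) = 7225 / 400.52 ≈ 18.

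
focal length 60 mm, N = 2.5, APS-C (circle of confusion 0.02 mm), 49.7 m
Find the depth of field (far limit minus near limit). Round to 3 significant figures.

131 m

Hyperfocal distance H = f²/(N·c) + f = 60²/(2.5 × 0.02) + 60 = 3600/0.05 + 60 ≈ 72060.0 mm ≈ 72.06 m.
Near limit Dn = s·(H − f)/(H + s − 2f) = 49700 × (72060.0 − 60) / (72060.0 + 49700 − 2 × 60) = 49700 × 72000.0 / 121640.0 ≈ 29418 mm.
Far limit Df = s·(H − f)/(H − s) = 49700 × (72060.0 − 60) / (72060.0 − 49700) = 49700 × 72000.0 / 22360.0 ≈ 160036 mm.
Depth of field = Df − Dn = 160036 − 29418 ≈ 130618 mm ≈ 131 m.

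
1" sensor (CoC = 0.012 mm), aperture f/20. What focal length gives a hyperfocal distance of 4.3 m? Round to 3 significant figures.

32.0 mm

From H = f²/(N·c) + f, with f ≪ H: f ≈ √(H·N·c) = √(4300 × 20 × 0.012) = √1032.0 ≈ 32.12 mm.
Exact: f² + N·c·f − N·c·H = 0 ⇒ f = (−N·c + √((N·c)² + 4·N·c·H))/2 = (−0.24 + √4128.1)/2 ≈ 32.005 mm ≈ 32.0 mm.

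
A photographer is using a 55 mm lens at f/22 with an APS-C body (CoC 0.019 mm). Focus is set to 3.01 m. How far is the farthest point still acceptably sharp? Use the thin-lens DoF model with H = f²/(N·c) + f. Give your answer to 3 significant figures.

5.09 m

Hyperfocal distance H = f²/(N·c) + f = 55²/(22 × 0.019) + 55 = 3025/0.418 + 55 ≈ 7291.8 mm ≈ 7.292 m.
Far limit Df = s·(H − f)/(H − s) = 3010 × (7291.8 − 55) / (7291.8 − 3010) = 3010 × 7236.8 / 4281.8 ≈ 5087.3 mm ≈ 5.09 m.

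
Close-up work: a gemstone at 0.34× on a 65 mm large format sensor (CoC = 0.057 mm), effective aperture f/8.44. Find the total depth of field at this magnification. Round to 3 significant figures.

8.32 mm

At magnification m, DoF ≈ 2·N_eff·c/m² = 2 × 8.44 × 0.057 / 0.34² = 0.9622 / 0.1156 ≈ 8.32 mm.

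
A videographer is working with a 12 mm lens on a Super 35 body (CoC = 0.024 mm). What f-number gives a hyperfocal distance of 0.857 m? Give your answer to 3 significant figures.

f/7.10

Rearrange H = f²/(N·c) + f for N: N = f² / ((H − f)·c).
N = 12² / ((857 − 12) × 0.024) = 144 / 20.28 ≈ 7.10.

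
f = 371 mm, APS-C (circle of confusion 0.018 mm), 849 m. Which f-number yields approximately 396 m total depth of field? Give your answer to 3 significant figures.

f/2.00

Write h = H − f = f²/(N·c). The thin-lens limits are Dn = s·h/(h + (s−f)) and Df = s·h/(h − (s−f)), so DoF = Df − Dn = 2·s·(s−f)·h / (h² − (s−f)²).
That is a quadratic in h: DoF·h² − 2·s·(s−f)·h − DoF·(s−f)² = 0 ⇒ h = (s−f)·(s + √(s² + DoF²)) / DoF = 848629 × (849000 + √(849000² + 396000²)) / 396000 = 848629 × (849000 + 936812) / 396000 ≈ 3827000 mm.
Then N = f²/(c·h) = 371² / (0.018 × 3827000) = 137641 / 68886 ≈ 2.00.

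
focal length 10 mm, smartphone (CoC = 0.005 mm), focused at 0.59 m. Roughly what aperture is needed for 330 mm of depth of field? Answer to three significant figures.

Write h = H − f = f²/(N·c). The thin-lens limits are Dn = s·h/(h + (s−f)) and Df = s·h/(h − (s−f)), so DoF = Df − Dn = 2·s·(s−f)·h / (h² − (s−f)²).
That is a quadratic in h: DoF·h² − 2·s·(s−f)·h − DoF·(s−f)² = 0 ⇒ h = (s−f)·(s + √(s² + DoF²)) / DoF = 580 × (590 + √(590² + 330²)) / 330 = 580 × (590 + 676.018) / 330 ≈ 2225.1 mm.
Then N = f²/(c·h) = 10² / (0.005 × 2225.1) = 100 / 11.126 ≈ 8.99.

f/8.99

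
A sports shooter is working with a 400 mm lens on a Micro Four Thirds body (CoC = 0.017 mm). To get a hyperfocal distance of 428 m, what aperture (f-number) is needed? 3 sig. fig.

Rearrange H = f²/(N·c) + f for N: N = f² / ((H − f)·c).
N = 400² / ((428000 − 400) × 0.017) = 160000 / 7269 ≈ 22.

f/22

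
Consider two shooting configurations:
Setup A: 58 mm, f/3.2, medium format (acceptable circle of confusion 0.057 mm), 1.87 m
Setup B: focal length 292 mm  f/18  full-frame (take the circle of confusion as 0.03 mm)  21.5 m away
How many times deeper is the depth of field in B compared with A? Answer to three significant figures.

Setup A: H = 58²/(3.2×0.057) + 58 ≈ 18501.0 mm; DoF = Df − Dn = 2073.74 − 1702.71 ≈ 371.03 mm.
Setup B: H = 292²/(18×0.03) + 292 ≈ 158188.3 mm; DoF = Df − Dn = 24835.9 − 18954.2 ≈ 5881.7 mm.
Ratio = 5881.7 / 371.03 ≈ 15.9.

15.9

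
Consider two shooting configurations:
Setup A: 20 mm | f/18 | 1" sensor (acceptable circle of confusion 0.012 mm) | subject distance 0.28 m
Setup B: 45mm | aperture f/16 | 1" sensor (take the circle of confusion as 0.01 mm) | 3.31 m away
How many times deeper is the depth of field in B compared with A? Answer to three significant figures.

Setup A: H = 20²/(18×0.012) + 20 ≈ 1871.9 mm; DoF = Df − Dn = 325.733 − 245.528 ≈ 80.205 mm.
Setup B: H = 45²/(16×0.01) + 45 ≈ 12701.2 mm; DoF = Df − Dn = 4460.8 − 2631.2 ≈ 1829.6 mm.
Ratio = 1829.6 / 80.205 ≈ 22.8.

22.8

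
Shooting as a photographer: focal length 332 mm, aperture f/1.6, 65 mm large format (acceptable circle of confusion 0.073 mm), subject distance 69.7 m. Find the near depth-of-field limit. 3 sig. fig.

Hyperfocal distance H = f²/(N·c) + f = 332²/(1.6 × 0.073) + 332 = 110224/0.1168 + 332 ≈ 944030.6 mm ≈ 944.0 m.
Near limit Dn = s·(H − f)/(H + s − 2f) = 69700 × (944030.6 − 332) / (944030.6 + 69700 − 2 × 332) = 69700 × 943698.6 / 1013066.6 ≈ 64927 mm ≈ 64.9 m.

64.9 m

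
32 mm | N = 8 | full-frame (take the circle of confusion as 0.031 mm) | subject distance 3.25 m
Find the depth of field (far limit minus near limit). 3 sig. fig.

Hyperfocal distance H = f²/(N·c) + f = 32²/(8 × 0.031) + 32 = 1024/0.248 + 32 ≈ 4161.0 mm ≈ 4.161 m.
Near limit Dn = s·(H − f)/(H + s − 2f) = 3250 × (4161.0 − 32) / (4161.0 + 3250 − 2 × 32) = 3250 × 4129.0 / 7347.0 ≈ 1827 mm.
Far limit Df = s·(H − f)/(H − s) = 3250 × (4161.0 − 32) / (4161.0 − 3250) = 3250 × 4129.0 / 911.0 ≈ 14730 mm.
Depth of field = Df − Dn = 14730 − 1827 ≈ 12903 mm ≈ 12.9 m.

12.9 m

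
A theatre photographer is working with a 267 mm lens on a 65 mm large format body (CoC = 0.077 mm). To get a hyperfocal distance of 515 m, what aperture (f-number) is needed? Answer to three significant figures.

f/1.80

Rearrange H = f²/(N·c) + f for N: N = f² / ((H − f)·c).
N = 267² / ((515000 − 267) × 0.077) = 71289 / 39634 ≈ 1.80.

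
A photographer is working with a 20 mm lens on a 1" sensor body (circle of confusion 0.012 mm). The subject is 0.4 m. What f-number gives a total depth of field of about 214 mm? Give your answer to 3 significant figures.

f/22

Write h = H − f = f²/(N·c). The thin-lens limits are Dn = s·h/(h + (s−f)) and Df = s·h/(h − (s−f)), so DoF = Df − Dn = 2·s·(s−f)·h / (h² − (s−f)²).
That is a quadratic in h: DoF·h² − 2·s·(s−f)·h − DoF·(s−f)² = 0 ⇒ h = (s−f)·(s + √(s² + DoF²)) / DoF = 380 × (400 + √(400² + 214²)) / 214 = 380 × (400 + 453.647) / 214 ≈ 1515.8 mm.
Then N = f²/(c·h) = 20² / (0.012 × 1515.8) = 400 / 18.190 ≈ 22.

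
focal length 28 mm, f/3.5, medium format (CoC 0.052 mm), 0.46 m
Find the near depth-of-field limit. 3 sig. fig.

Hyperfocal distance H = f²/(N·c) + f = 28²/(3.5 × 0.052) + 28 = 784/0.182 + 28 ≈ 4335.7 mm ≈ 4.336 m.
Near limit Dn = s·(H − f)/(H + s − 2f) = 460 × (4335.7 − 28) / (4335.7 + 460 − 2 × 28) = 460 × 4307.7 / 4739.7 ≈ 418.07 mm.

418 mm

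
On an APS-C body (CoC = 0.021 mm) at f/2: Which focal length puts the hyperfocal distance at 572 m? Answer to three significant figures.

155 mm

From H = f²/(N·c) + f, with f ≪ H: f ≈ √(H·N·c) = √(572000 × 2 × 0.021) = √24024 ≈ 155.0 mm.
The +f correction barely moves this — solving exactly, f² + N·c·f − N·c·H = 0 ⇒ f = (−N·c + √((N·c)² + 4·N·c·H))/2 = (−0.042 + √96096)/2 ≈ 154.98 mm, so f ≈ 155 mm.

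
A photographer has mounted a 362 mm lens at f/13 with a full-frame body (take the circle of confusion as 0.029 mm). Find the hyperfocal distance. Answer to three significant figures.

Hyperfocal distance H = f²/(N·c) + f = 362²/(13 × 0.029) + 362 = 131044/0.377 + 362 ≈ 347958.8 mm ≈ 348 m.

348 m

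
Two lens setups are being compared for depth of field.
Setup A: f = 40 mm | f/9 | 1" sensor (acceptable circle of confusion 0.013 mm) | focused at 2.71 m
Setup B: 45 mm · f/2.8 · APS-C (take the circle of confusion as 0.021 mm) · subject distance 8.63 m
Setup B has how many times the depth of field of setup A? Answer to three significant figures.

4.17

Setup A: H = 40²/(9×0.013) + 40 ≈ 13715.2 mm; DoF = Df − Dn = 3367.5 − 2267.3 ≈ 1100.2 mm.
Setup B: H = 45²/(2.8×0.021) + 45 ≈ 34483.8 mm; DoF = Df − Dn = 11495.7 − 6908.0 ≈ 4587.7 mm.
Ratio = 4587.7 / 1100.2 ≈ 4.17.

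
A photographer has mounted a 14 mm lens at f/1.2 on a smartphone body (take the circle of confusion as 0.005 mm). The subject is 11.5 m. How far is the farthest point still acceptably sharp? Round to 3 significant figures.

17.7 m

Hyperfocal distance H = f²/(N·c) + f = 14²/(1.2 × 0.005) + 14 = 196/0.006 + 14 ≈ 32680.7 mm ≈ 32.68 m.
Far limit Df = s·(H − f)/(H − s) = 11500 × (32680.7 − 14) / (32680.7 − 11500) = 11500 × 32666.7 / 21180.7 ≈ 17736 mm ≈ 17.7 m.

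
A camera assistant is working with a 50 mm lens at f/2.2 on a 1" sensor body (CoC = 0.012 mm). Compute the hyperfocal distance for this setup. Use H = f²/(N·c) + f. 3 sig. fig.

94.7 m

Hyperfocal distance H = f²/(N·c) + f = 50²/(2.2 × 0.012) + 50 = 2500/0.0264 + 50 ≈ 94747.0 mm ≈ 94.7 m.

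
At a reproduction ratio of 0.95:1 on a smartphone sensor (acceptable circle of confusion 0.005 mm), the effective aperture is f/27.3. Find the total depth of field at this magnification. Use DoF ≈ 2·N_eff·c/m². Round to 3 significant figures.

At magnification m, DoF ≈ 2·N_eff·c/m² = 2 × 27.3 × 0.005 / 0.95² = 0.273 / 0.9025 ≈ 0.302 mm.

0.302 mm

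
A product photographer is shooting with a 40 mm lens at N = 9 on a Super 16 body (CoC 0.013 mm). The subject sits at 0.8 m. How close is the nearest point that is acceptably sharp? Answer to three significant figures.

0.758 m

Hyperfocal distance H = f²/(N·c) + f = 40²/(9 × 0.013) + 40 = 1600/0.117 + 40 ≈ 13715.2 mm ≈ 13.72 m.
Near limit Dn = s·(H − f)/(H + s − 2f) = 800 × (13715.2 − 40) / (13715.2 + 800 − 2 × 40) = 800 × 13675.2 / 14435.2 ≈ 757.88 mm ≈ 0.758 m.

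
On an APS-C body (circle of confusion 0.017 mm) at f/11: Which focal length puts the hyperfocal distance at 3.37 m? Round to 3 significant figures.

From H = f²/(N·c) + f, with f ≪ H: f ≈ √(H·N·c) = √(3370 × 11 × 0.017) = √630.19 ≈ 25.10 mm.
Exact: f² + N·c·f − N·c·H = 0 ⇒ f = (−N·c + √((N·c)² + 4·N·c·H))/2 = (−0.187 + √2520.8)/2 ≈ 25.010 mm ≈ 25.0 mm.

25.0 mm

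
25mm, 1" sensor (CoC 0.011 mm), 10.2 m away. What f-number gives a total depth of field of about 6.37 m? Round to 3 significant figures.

Write h = H − f = f²/(N·c). The thin-lens limits are Dn = s·h/(h + (s−f)) and Df = s·h/(h − (s−f)), so DoF = Df − Dn = 2·s·(s−f)·h / (h² − (s−f)²).
That is a quadratic in h: DoF·h² − 2·s·(s−f)·h − DoF·(s−f)² = 0 ⇒ h = (s−f)·(s + √(s² + DoF²)) / DoF = 10175 × (10200 + √(10200² + 6370²)) / 6370 = 10175 × (10200 + 12025.7) / 6370 ≈ 35502 mm.
Then N = f²/(c·h) = 25² / (0.011 × 35502) = 625 / 390.52 ≈ 1.60.

f/1.60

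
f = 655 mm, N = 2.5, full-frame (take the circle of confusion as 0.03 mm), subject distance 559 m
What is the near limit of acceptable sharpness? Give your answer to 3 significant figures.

Hyperfocal distance H = f²/(N·c) + f = 655²/(2.5 × 0.03) + 655 = 429025/0.075 + 655 ≈ 5720988.3 mm ≈ 5721 m.
Near limit Dn = s·(H − f)/(H + s − 2f) = 559000 × (5720988.3 − 655) / (5720988.3 + 559000 − 2 × 655) = 559000 × 5720333.3 / 6278678.3 ≈ 509290 mm ≈ 509 m.

509 m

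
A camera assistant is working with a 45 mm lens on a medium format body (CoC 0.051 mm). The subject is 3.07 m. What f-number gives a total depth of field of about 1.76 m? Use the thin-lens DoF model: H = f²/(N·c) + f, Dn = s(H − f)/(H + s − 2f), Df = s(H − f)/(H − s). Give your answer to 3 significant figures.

Write h = H − f = f²/(N·c). The thin-lens limits are Dn = s·h/(h + (s−f)) and Df = s·h/(h − (s−f)), so DoF = Df − Dn = 2·s·(s−f)·h / (h² − (s−f)²).
That is a quadratic in h: DoF·h² − 2·s·(s−f)·h − DoF·(s−f)² = 0 ⇒ h = (s−f)·(s + √(s² + DoF²)) / DoF = 3025 × (3070 + √(3070² + 1760²)) / 1760 = 3025 × (3070 + 3538.71) / 1760 ≈ 11359 mm.
Then N = f²/(c·h) = 45² / (0.051 × 11359) = 2025 / 579.30 ≈ 3.50.

f/3.50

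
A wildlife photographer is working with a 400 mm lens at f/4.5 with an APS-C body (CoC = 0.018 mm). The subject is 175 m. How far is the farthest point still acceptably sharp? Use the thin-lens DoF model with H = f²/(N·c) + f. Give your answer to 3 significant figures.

Hyperfocal distance H = f²/(N·c) + f = 400²/(4.5 × 0.018) + 400 = 160000/0.081 + 400 ≈ 1975708.6 mm ≈ 1976 m.
Far limit Df = s·(H − f)/(H − s) = 175000 × (1975708.6 − 400) / (1975708.6 − 175000) = 175000 × 1975308.6 / 1800708.6 ≈ 191968 mm ≈ 192 m.

192 m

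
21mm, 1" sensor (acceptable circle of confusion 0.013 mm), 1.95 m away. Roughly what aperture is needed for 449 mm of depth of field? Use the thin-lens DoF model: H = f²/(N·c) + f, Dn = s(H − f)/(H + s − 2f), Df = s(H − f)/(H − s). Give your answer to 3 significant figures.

Write h = H − f = f²/(N·c). The thin-lens limits are Dn = s·h/(h + (s−f)) and Df = s·h/(h − (s−f)), so DoF = Df − Dn = 2·s·(s−f)·h / (h² − (s−f)²).
That is a quadratic in h: DoF·h² − 2·s·(s−f)·h − DoF·(s−f)² = 0 ⇒ h = (s−f)·(s + √(s² + DoF²)) / DoF = 1929 × (1950 + √(1950² + 449²)) / 449 = 1929 × (1950 + 2001.02) / 449 ≈ 16974 mm.
Then N = f²/(c·h) = 21² / (0.013 × 16974) = 441 / 220.67 ≈ 2.00.

f/2.00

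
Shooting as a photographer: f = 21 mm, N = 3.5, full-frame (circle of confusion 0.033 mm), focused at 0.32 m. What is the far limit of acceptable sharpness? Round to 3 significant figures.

Hyperfocal distance H = f²/(N·c) + f = 21²/(3.5 × 0.033) + 21 = 441/0.1155 + 21 ≈ 3839.2 mm ≈ 3.839 m.
Far limit Df = s·(H − f)/(H − s) = 320 × (3839.2 − 21) / (3839.2 − 320) = 320 × 3818.2 / 3519.2 ≈ 347.19 mm.

347 mm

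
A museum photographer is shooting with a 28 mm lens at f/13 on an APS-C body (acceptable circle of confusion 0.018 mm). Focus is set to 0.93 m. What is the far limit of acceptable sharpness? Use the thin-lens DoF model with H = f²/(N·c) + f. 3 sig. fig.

Hyperfocal distance H = f²/(N·c) + f = 28²/(13 × 0.018) + 28 = 784/0.234 + 28 ≈ 3378.4 mm ≈ 3.378 m.
Far limit Df = s·(H − f)/(H − s) = 930 × (3378.4 − 28) / (3378.4 − 930) = 930 × 3350.4 / 2448.4 ≈ 1272.6 mm ≈ 1.27 m.

1.27 m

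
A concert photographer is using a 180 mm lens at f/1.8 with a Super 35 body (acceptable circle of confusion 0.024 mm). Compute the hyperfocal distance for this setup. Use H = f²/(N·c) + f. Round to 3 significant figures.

750 m

Hyperfocal distance H = f²/(N·c) + f = 180²/(1.8 × 0.024) + 180 = 32400/0.0432 + 180 ≈ 750180.0 mm ≈ 750 m.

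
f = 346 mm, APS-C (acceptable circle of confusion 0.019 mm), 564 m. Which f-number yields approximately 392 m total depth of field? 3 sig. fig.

f/3.50

Write h = H − f = f²/(N·c). The thin-lens limits are Dn = s·h/(h + (s−f)) and Df = s·h/(h − (s−f)), so DoF = Df − Dn = 2·s·(s−f)·h / (h² − (s−f)²).
That is a quadratic in h: DoF·h² − 2·s·(s−f)·h − DoF·(s−f)² = 0 ⇒ h = (s−f)·(s + √(s² + DoF²)) / DoF = 563654 × (564000 + √(564000² + 392000²)) / 392000 = 563654 × (564000 + 686848) / 392000 ≈ 1798585 mm.
Then N = f²/(c·h) = 346² / (0.019 × 1798585) = 119716 / 34173 ≈ 3.50.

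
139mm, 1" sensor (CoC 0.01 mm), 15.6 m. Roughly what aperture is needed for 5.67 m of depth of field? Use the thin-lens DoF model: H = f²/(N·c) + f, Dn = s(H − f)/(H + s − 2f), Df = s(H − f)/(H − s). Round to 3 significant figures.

f/22

Write h = H − f = f²/(N·c). The thin-lens limits are Dn = s·h/(h + (s−f)) and Df = s·h/(h − (s−f)), so DoF = Df − Dn = 2·s·(s−f)·h / (h² − (s−f)²).
That is a quadratic in h: DoF·h² − 2·s·(s−f)·h − DoF·(s−f)² = 0 ⇒ h = (s−f)·(s + √(s² + DoF²)) / DoF = 15461 × (15600 + √(15600² + 5670²)) / 5670 = 15461 × (15600 + 16598.5) / 5670 ≈ 87799 mm.
Then N = f²/(c·h) = 139² / (0.01 × 87799) = 19321 / 877.99 ≈ 22.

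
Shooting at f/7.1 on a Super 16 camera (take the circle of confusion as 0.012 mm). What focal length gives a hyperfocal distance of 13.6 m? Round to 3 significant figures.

From H = f²/(N·c) + f, with f ≪ H: f ≈ √(H·N·c) = √(13600 × 7.1 × 0.012) = √1158.7 ≈ 34.04 mm.
The +f correction barely moves this — solving exactly, f² + N·c·f − N·c·H = 0 ⇒ f = (−N·c + √((N·c)² + 4·N·c·H))/2 = (−0.0852 + √4634.9)/2 ≈ 33.997 mm, so f ≈ 34.0 mm.

34.0 mm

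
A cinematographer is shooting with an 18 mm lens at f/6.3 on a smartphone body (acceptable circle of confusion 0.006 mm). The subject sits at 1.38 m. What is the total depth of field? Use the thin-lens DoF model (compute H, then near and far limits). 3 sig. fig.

Hyperfocal distance H = f²/(N·c) + f = 18²/(6.3 × 0.006) + 18 = 324/0.0378 + 18 ≈ 8589.4 mm ≈ 8.589 m.
Near limit Dn = s·(H − f)/(H + s − 2f) = 1380 × (8589.4 − 18) / (8589.4 + 1380 − 2 × 18) = 1380 × 8571.4 / 9933.4 ≈ 1190.78 mm.
Far limit Df = s·(H − f)/(H − s) = 1380 × (8589.4 − 18) / (8589.4 − 1380) = 1380 × 8571.4 / 7209.4 ≈ 1640.71 mm.
Depth of field = Df − Dn = 1640.71 − 1190.78 ≈ 449.93 mm.

450 mm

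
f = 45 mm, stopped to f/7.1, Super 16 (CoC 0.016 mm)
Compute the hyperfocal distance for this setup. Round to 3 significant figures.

Hyperfocal distance H = f²/(N·c) + f = 45²/(7.1 × 0.016) + 45 = 2025/0.1136 + 45 ≈ 17870.7 mm ≈ 17.9 m.

17.9 m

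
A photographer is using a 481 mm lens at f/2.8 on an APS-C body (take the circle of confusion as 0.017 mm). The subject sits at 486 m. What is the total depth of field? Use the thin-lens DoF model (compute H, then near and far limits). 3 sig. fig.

Hyperfocal distance H = f²/(N·c) + f = 481²/(2.8 × 0.017) + 481 = 231361/0.0476 + 481 ≈ 4861006.2 mm ≈ 4861 m.
Near limit Dn = s·(H − f)/(H + s − 2f) = 486000 × (4861006.2 − 481) / (4861006.2 + 486000 − 2 × 481) = 486000 × 4860525.2 / 5346044.2 ≈ 441862 mm.
Far limit Df = s·(H − f)/(H − s) = 486000 × (4861006.2 − 481) / (4861006.2 − 486000) = 486000 × 4860525.2 / 4375006.2 ≈ 539934 mm.
Depth of field = Df − Dn = 539934 − 441862 ≈ 98072 mm ≈ 98.1 m.

98.1 m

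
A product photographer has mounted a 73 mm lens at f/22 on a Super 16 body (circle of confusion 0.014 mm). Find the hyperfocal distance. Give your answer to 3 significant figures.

17.4 m

Hyperfocal distance H = f²/(N·c) + f = 73²/(22 × 0.014) + 73 = 5329/0.308 + 73 ≈ 17374.9 mm ≈ 17.4 m.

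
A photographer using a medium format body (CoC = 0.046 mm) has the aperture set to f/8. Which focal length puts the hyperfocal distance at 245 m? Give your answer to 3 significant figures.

300 mm

From H = f²/(N·c) + f, with f ≪ H: f ≈ √(H·N·c) = √(245000 × 8 × 0.046) = √90160 ≈ 300.3 mm.
The +f correction barely moves this — solving exactly, f² + N·c·f − N·c·H = 0 ⇒ f = (−N·c + √((N·c)² + 4·N·c·H))/2 = (−0.368 + √360640)/2 ≈ 300.08 mm, so f ≈ 300 mm.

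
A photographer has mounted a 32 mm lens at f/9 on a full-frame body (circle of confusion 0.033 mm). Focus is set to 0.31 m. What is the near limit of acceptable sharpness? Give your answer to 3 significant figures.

Hyperfocal distance H = f²/(N·c) + f = 32²/(9 × 0.033) + 32 = 1024/0.297 + 32 ≈ 3479.8 mm ≈ 3.480 m.
Near limit Dn = s·(H − f)/(H + s − 2f) = 310 × (3479.8 − 32) / (3479.8 + 310 − 2 × 32) = 310 × 3447.8 / 3725.8 ≈ 286.87 mm.

287 mm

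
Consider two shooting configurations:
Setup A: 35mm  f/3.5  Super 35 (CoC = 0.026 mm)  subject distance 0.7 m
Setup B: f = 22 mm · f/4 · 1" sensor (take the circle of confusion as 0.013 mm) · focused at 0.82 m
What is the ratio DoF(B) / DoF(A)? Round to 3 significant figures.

Setup A: H = 35²/(3.5×0.026) + 35 ≈ 13496.5 mm; DoF = Df − Dn = 736.377 − 667.048 ≈ 69.329 mm.
Setup B: H = 22²/(4×0.013) + 22 ≈ 9329.7 mm; DoF = Df − Dn = 896.90 − 755.25 ≈ 141.65 mm.
Ratio = 141.65 / 69.329 ≈ 2.04.

2.04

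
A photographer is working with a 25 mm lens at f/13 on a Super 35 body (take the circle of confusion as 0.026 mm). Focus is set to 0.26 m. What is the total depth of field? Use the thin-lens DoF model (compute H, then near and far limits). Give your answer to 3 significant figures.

67.2 mm

Hyperfocal distance H = f²/(N·c) + f = 25²/(13 × 0.026) + 25 = 625/0.338 + 25 ≈ 1874.1 mm ≈ 1.874 m.
Near limit Dn = s·(H − f)/(H + s − 2f) = 260 × (1874.1 − 25) / (1874.1 + 260 − 2 × 25) = 260 × 1849.1 / 2084.1 ≈ 230.683 mm.
Far limit Df = s·(H − f)/(H − s) = 260 × (1874.1 − 25) / (1874.1 − 260) = 260 × 1849.1 / 1614.1 ≈ 297.854 mm.
Depth of field = Df − Dn = 297.854 − 230.683 ≈ 67.171 mm.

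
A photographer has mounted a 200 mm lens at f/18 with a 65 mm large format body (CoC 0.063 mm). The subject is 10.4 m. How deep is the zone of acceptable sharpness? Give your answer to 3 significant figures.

Hyperfocal distance H = f²/(N·c) + f = 200²/(18 × 0.063) + 200 = 40000/1.134 + 200 ≈ 35473.4 mm ≈ 35.47 m.
Near limit Dn = s·(H − f)/(H + s − 2f) = 10400 × (35473.4 − 200) / (35473.4 + 10400 − 2 × 200) = 10400 × 35273.4 / 45473.4 ≈ 8067.2 mm.
Far limit Df = s·(H − f)/(H − s) = 10400 × (35473.4 − 200) / (35473.4 − 10400) = 10400 × 35273.4 / 25073.4 ≈ 14630.8 mm.
Depth of field = Df − Dn = 14630.8 − 8067.2 ≈ 6563.6 mm ≈ 6.56 m.

6.56 m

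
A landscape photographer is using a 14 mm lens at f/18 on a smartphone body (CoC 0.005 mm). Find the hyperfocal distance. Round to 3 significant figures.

2.19 m

Hyperfocal distance H = f²/(N·c) + f = 14²/(18 × 0.005) + 14 = 196/0.09 + 14 ≈ 2191.8 mm ≈ 2.19 m.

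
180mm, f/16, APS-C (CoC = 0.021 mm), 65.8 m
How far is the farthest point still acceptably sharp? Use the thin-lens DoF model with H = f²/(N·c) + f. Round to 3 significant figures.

206 m

Hyperfocal distance H = f²/(N·c) + f = 180²/(16 × 0.021) + 180 = 32400/0.336 + 180 ≈ 96608.6 mm ≈ 96.61 m.
Far limit Df = s·(H − f)/(H − s) = 65800 × (96608.6 − 180) / (96608.6 − 65800) = 65800 × 96428.6 / 30808.6 ≈ 205949 mm ≈ 206 m.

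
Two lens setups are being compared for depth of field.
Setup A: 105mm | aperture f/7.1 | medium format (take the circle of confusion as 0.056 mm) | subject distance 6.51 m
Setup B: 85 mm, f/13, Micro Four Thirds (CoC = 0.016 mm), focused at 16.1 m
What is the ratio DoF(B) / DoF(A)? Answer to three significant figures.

5.93

Setup A: H = 105²/(7.1×0.056) + 105 ≈ 27833.9 mm; DoF = Df − Dn = 8465.4 − 5288.4 ≈ 3177.0 mm.
Setup B: H = 85²/(13×0.016) + 85 ≈ 34820.6 mm; DoF = Df − Dn = 29873 − 11019 ≈ 18854 mm.
Ratio = 18854 / 3177.0 ≈ 5.93.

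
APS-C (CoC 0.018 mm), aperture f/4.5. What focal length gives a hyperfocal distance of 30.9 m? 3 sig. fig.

50.0 mm

From H = f²/(N·c) + f, with f ≪ H: f ≈ √(H·N·c) = √(30900 × 4.5 × 0.018) = √2502.9 ≈ 50.03 mm.
The +f correction barely moves this — solving exactly, f² + N·c·f − N·c·H = 0 ⇒ f = (−N·c + √((N·c)² + 4·N·c·H))/2 = (−0.081 + √10012)/2 ≈ 49.989 mm, so f ≈ 50.0 mm.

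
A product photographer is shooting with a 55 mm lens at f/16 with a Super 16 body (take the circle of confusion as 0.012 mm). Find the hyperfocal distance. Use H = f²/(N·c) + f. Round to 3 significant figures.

Hyperfocal distance H = f²/(N·c) + f = 55²/(16 × 0.012) + 55 = 3025/0.192 + 55 ≈ 15810.2 mm ≈ 15.8 m.

15.8 m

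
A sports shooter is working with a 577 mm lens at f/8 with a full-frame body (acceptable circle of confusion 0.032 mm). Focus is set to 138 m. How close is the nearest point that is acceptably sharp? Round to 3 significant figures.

Hyperfocal distance H = f²/(N·c) + f = 577²/(8 × 0.032) + 577 = 332929/0.256 + 577 ≈ 1301080.9 mm ≈ 1301 m.
Near limit Dn = s·(H − f)/(H + s − 2f) = 138000 × (1301080.9 − 577) / (1301080.9 + 138000 − 2 × 577) = 138000 × 1300503.9 / 1437926.9 ≈ 124811 mm ≈ 125 m.

125 m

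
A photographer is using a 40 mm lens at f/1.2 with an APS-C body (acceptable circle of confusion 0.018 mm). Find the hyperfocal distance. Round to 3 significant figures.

74.1 m

Hyperfocal distance H = f²/(N·c) + f = 40²/(1.2 × 0.018) + 40 = 1600/0.0216 + 40 ≈ 74114.1 mm ≈ 74.1 m.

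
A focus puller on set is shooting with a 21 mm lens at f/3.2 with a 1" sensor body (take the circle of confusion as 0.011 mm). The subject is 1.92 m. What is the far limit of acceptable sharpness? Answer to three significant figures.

2.26 m

Hyperfocal distance H = f²/(N·c) + f = 21²/(3.2 × 0.011) + 21 = 441/0.0352 + 21 ≈ 12549.4 mm ≈ 12.55 m.
Far limit Df = s·(H − f)/(H − s) = 1920 × (12549.4 − 21) / (12549.4 − 1920) = 1920 × 12528.4 / 10629.4 ≈ 2263.0 mm ≈ 2.26 m.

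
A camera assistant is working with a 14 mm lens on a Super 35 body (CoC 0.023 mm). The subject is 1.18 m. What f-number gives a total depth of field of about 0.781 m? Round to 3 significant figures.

f/2.20

Write h = H − f = f²/(N·c). The thin-lens limits are Dn = s·h/(h + (s−f)) and Df = s·h/(h − (s−f)), so DoF = Df − Dn = 2·s·(s−f)·h / (h² − (s−f)²).
That is a quadratic in h: DoF·h² − 2·s·(s−f)·h − DoF·(s−f)² = 0 ⇒ h = (s−f)·(s + √(s² + DoF²)) / DoF = 1166 × (1180 + √(1180² + 781²)) / 781 = 1166 × (1180 + 1415.05) / 781 ≈ 3874.3 mm.
Then N = f²/(c·h) = 14² / (0.023 × 3874.3) = 196 / 89.109 ≈ 2.20.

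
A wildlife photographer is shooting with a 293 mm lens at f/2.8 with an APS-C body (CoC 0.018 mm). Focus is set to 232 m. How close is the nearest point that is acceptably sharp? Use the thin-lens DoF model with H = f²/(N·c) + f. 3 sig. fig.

204 m

Hyperfocal distance H = f²/(N·c) + f = 293²/(2.8 × 0.018) + 293 = 85849/0.0504 + 293 ≈ 1703646.2 mm ≈ 1704 m.
Near limit Dn = s·(H − f)/(H + s − 2f) = 232000 × (1703646.2 − 293) / (1703646.2 + 232000 − 2 × 293) = 232000 × 1703353.2 / 1935060.2 ≈ 204220 mm ≈ 204 m.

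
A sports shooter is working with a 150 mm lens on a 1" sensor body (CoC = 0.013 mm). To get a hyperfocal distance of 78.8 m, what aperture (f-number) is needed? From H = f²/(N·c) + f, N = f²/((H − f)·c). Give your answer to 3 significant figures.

f/22

Rearrange H = f²/(N·c) + f for N: N = f² / ((H − f)·c).
N = 150² / ((78800 − 150) × 0.013) = 22500 / 1022 ≈ 22.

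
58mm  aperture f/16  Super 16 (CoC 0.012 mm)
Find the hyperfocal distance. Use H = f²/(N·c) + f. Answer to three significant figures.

Hyperfocal distance H = f²/(N·c) + f = 58²/(16 × 0.012) + 58 = 3364/0.192 + 58 ≈ 17578.8 mm ≈ 17.6 m.

17.6 m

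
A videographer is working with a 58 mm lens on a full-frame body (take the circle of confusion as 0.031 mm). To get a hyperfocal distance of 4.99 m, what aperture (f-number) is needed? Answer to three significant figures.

f/22

Rearrange H = f²/(N·c) + f for N: N = f² / ((H − f)·c).
N = 58² / ((4990 − 58) × 0.031) = 3364 / 152.9 ≈ 22.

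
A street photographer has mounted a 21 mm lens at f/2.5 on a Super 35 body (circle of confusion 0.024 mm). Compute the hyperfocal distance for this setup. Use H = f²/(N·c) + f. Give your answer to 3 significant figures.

Hyperfocal distance H = f²/(N·c) + f = 21²/(2.5 × 0.024) + 21 = 441/0.06 + 21 ≈ 7371.0 mm ≈ 7.37 m.

7.37 m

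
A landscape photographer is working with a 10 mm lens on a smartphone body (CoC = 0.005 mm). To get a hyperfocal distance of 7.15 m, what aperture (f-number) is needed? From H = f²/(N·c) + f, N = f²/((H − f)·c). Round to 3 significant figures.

Rearrange H = f²/(N·c) + f for N: N = f² / ((H − f)·c).
N = 10² / ((7150 − 10) × 0.005) = 100 / 35.70 ≈ 2.80.

f/2.80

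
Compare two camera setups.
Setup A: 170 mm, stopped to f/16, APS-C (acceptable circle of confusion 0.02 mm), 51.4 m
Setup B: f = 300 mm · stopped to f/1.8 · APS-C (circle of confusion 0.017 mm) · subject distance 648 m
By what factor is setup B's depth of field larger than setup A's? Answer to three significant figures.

Setup A: H = 170²/(16×0.02) + 170 ≈ 90482.5 mm; DoF = Df − Dn = 118776 − 32796 ≈ 85980 mm.
Setup B: H = 300²/(1.8×0.017) + 300 ≈ 2941476.5 mm; DoF = Df − Dn = 831001 − 531053 ≈ 299948 mm.
Ratio = 299948 / 85980 ≈ 3.49.

3.49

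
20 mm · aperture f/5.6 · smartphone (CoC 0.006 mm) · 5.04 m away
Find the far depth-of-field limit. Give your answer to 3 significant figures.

Hyperfocal distance H = f²/(N·c) + f = 20²/(5.6 × 0.006) + 20 = 400/0.0336 + 20 ≈ 11924.8 mm ≈ 11.92 m.
Far limit Df = s·(H − f)/(H − s) = 5040 × (11924.8 − 20) / (11924.8 − 5040) = 5040 × 11904.8 / 6884.8 ≈ 8714.9 mm ≈ 8.71 m.

8.71 m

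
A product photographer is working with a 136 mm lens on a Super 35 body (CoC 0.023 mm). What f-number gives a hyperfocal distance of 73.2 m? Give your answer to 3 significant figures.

f/11

Rearrange H = f²/(N·c) + f for N: N = f² / ((H − f)·c).
N = 136² / ((73200 − 136) × 0.023) = 18496 / 1680 ≈ 11.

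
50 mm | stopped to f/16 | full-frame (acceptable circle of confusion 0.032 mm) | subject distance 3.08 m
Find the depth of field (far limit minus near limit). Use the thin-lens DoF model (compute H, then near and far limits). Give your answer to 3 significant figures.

Hyperfocal distance H = f²/(N·c) + f = 50²/(16 × 0.032) + 50 = 2500/0.512 + 50 ≈ 4932.8 mm ≈ 4.933 m.
Near limit Dn = s·(H − f)/(H + s − 2f) = 3080 × (4932.8 − 50) / (4932.8 + 3080 − 2 × 50) = 3080 × 4882.8 / 7912.8 ≈ 1900.6 mm.
Far limit Df = s·(H − f)/(H − s) = 3080 × (4932.8 − 50) / (4932.8 − 3080) = 3080 × 4882.8 / 1852.8 ≈ 8116.9 mm.
Depth of field = Df − Dn = 8116.9 − 1900.6 ≈ 6216.3 mm ≈ 6.22 m.

6.22 m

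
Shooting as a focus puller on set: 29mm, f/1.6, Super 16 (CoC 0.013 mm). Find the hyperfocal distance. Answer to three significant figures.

40.5 m

Hyperfocal distance H = f²/(N·c) + f = 29²/(1.6 × 0.013) + 29 = 841/0.0208 + 29 ≈ 40461.7 mm ≈ 40.5 m.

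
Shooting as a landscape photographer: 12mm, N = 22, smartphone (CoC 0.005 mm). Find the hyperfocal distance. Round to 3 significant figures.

Hyperfocal distance H = f²/(N·c) + f = 12²/(22 × 0.005) + 12 = 144/0.11 + 12 ≈ 1321.1 mm ≈ 1.32 m.

1.32 m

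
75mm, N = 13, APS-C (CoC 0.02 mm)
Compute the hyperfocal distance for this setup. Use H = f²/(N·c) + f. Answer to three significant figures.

Hyperfocal distance H = f²/(N·c) + f = 75²/(13 × 0.02) + 75 = 5625/0.26 + 75 ≈ 21709.6 mm ≈ 21.7 m.

21.7 m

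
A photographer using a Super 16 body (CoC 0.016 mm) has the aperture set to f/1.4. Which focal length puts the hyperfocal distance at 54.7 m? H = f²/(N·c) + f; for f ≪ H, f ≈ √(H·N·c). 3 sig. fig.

35.0 mm

From H = f²/(N·c) + f, with f ≪ H: f ≈ √(H·N·c) = √(54700 × 1.4 × 0.016) = √1225.3 ≈ 35.00 mm.
The +f correction barely moves this — solving exactly, f² + N·c·f − N·c·H = 0 ⇒ f = (−N·c + √((N·c)² + 4·N·c·H))/2 = (−0.0224 + √4901.1)/2 ≈ 34.993 mm, so f ≈ 35.0 mm.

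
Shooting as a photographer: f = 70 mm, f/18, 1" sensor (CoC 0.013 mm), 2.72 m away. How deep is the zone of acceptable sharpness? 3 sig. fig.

0.700 m

Hyperfocal distance H = f²/(N·c) + f = 70²/(18 × 0.013) + 70 = 4900/0.234 + 70 ≈ 21010.2 mm ≈ 21.01 m.
Near limit Dn = s·(H − f)/(H + s − 2f) = 2720 × (21010.2 − 70) / (21010.2 + 2720 − 2 × 70) = 2720 × 20940.2 / 23590.2 ≈ 2414.45 mm.
Far limit Df = s·(H − f)/(H − s) = 2720 × (21010.2 − 70) / (21010.2 − 2720) = 2720 × 20940.2 / 18290.2 ≈ 3114.09 mm.
Depth of field = Df − Dn = 3114.09 − 2414.45 ≈ 699.64 mm ≈ 0.700 m.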